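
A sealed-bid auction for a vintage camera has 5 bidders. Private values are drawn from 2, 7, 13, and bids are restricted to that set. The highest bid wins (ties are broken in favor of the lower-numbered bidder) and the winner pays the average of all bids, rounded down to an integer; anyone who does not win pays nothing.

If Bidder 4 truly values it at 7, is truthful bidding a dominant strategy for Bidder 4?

No

Consider the case where Bidder 1 bids 2, Bidder 2 bids 2, Bidder 3 bids 2 and Bidder 5 bids 13.
Truthful bid 7: loses, pays 0, utility 0.
Bid 13 instead: wins, pays 6, utility 7 - 6 = 1.
Since 1 > 0, bidding 13 is strictly better here, so truthful bidding is not dominant.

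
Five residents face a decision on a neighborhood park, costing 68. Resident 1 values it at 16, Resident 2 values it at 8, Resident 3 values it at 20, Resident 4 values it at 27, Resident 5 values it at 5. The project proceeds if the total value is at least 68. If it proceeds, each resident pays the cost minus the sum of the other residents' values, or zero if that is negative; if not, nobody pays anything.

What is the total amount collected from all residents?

39

Total value 76 ≥ cost 68, so it is built.
Resident 1: others sum to 60; max(0, 68 - 60) = 8.
Resident 2: others sum to 68; max(0, 68 - 68) = 0.
Resident 3: others sum to 56; max(0, 68 - 56) = 12.
Resident 4: others sum to 49; max(0, 68 - 49) = 19.
Resident 5: others sum to 71; max(0, 68 - 71) = 0.
Total collected = 8 + 0 + 12 + 19 + 0 = 39.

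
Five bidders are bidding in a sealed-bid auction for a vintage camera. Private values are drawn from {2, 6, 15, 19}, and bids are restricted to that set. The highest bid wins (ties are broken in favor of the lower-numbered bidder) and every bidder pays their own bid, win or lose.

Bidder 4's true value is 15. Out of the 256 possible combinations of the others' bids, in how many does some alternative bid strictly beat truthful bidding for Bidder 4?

234

Others bid (2, 2, 2, 2): truth gives 0; bid 6 gives 9 > 0. Violating.
Others bid (2, 2, 2, 6): truth gives 0; bid 6 gives 9 > 0. Violating.
Others bid (2, 2, 2, 19): truth gives -15; bid 2 gives -2 > -15. Violating.
Others bid (2, 2, 6, 19): truth gives -15; bid 2 gives -2 > -15. Violating.
Others bid (2, 2, 2, 15): truth gives 0; no alternative beats it.
Others bid (2, 2, 6, 2): truth gives 0; no alternative beats it.
(Checking all 256 profiles: 234 have a profitable deviation, 22 do not.)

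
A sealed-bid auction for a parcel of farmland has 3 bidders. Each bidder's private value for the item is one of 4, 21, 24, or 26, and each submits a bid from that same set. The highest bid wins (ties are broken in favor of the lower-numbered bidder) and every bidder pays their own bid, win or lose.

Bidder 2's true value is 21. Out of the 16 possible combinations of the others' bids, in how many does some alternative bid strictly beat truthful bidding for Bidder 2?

14

Others bid (4, 24): truth gives -21; bid 24 gives -3 > -21. Violating.
Others bid (4, 26): truth gives -21; bid 4 gives -4 > -21. Violating.
Others bid (21, 4): truth gives -21; bid 24 gives -3 > -21. Violating.
Others bid (21, 21): truth gives -21; bid 24 gives -3 > -21. Violating.
Others bid (4, 4): truth gives 0; no alternative beats it.
Others bid (4, 21): truth gives 0; no alternative beats it.
(Checking all 16 profiles: 14 have a profitable deviation, 2 do not.)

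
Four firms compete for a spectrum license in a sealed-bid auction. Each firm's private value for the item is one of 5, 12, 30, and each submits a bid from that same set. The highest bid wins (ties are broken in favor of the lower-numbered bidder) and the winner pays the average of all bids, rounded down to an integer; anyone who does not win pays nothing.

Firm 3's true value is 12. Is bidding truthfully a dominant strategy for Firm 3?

Check each profile of the others' bids and compare truth against every alternative bid.
Others bid (5, 5, 5): truth gives 6, best alternative gives 1.
Others bid (5, 5, 12): truth gives 4, best alternative gives 0.
Others bid (5, 5, 30): truth gives 0, best alternative gives 0.
Others bid (5, 12, 5): truth gives 0, best alternative gives 0.
Others bid (5, 12, 12): truth gives 0, best alternative gives 0.
Others bid (5, 12, 30): truth gives 0, best alternative gives 0.
(Remaining 21 profiles checked similarly; truth is weakly best in each.)
In every case the truthful bid is at least as good as any alternative, so it is a dominant strategy.

Yes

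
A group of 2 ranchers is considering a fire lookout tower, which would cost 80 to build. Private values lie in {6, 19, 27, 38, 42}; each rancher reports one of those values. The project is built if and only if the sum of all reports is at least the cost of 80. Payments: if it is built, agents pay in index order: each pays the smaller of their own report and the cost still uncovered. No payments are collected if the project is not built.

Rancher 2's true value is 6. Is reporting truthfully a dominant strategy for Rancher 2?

Check each profile of the others' reports and compare truth against every alternative report.
Others report (6): truth gives 0, best alternative gives 0.
Others report (19): truth gives 0, best alternative gives 0.
Others report (27): truth gives 0, best alternative gives 0.
Others report (38): truth gives 0, best alternative gives 0.
Others report (42): truth gives 0, best alternative gives 0.
In every case the truthful report is at least as good as any alternative, so it is a dominant strategy.

Yes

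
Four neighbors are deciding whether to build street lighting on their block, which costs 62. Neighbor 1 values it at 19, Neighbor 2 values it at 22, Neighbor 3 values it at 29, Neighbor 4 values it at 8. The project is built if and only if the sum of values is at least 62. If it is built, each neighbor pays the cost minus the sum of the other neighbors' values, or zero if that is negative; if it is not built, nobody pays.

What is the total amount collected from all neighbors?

Total value 78 ≥ cost 62, so it is built.
Neighbor 1: others sum to 59; max(0, 62 - 59) = 3.
Neighbor 2: others sum to 56; max(0, 62 - 56) = 6.
Neighbor 3: others sum to 49; max(0, 62 - 49) = 13.
Neighbor 4: others sum to 70; max(0, 62 - 70) = 0.
Total collected = 3 + 6 + 13 + 0 = 22.

22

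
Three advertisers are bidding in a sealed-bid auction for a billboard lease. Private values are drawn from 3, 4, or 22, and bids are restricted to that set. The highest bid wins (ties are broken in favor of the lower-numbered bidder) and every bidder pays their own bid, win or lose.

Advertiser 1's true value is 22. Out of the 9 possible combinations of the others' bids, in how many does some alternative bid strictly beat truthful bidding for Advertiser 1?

4

Others bid (3, 3): truth gives 0; bid 3 gives 19 > 0. Violating.
Others bid (3, 4): truth gives 0; bid 4 gives 18 > 0. Violating.
Others bid (4, 3): truth gives 0; bid 4 gives 18 > 0. Violating.
Others bid (4, 4): truth gives 0; bid 4 gives 18 > 0. Violating.
Others bid (3, 22): truth gives 0; no alternative beats it.
Others bid (4, 22): truth gives 0; no alternative beats it.
(Checking all 9 profiles: 4 have a profitable deviation, 5 do not.)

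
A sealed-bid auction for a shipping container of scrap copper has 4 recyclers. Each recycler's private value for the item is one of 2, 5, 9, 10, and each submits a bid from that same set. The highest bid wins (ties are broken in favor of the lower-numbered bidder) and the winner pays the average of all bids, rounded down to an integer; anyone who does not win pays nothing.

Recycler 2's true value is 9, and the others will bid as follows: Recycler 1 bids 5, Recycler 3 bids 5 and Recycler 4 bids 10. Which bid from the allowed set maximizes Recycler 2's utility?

Bid 2: loses, pays 0, utility 0.
Bid 5: loses, pays 0, utility 0.
Bid 9: loses, pays 0, utility 0.
Bid 10: wins, pays 7, utility 9 - 7 = 2.
The best choice is 10 with utility 2.

10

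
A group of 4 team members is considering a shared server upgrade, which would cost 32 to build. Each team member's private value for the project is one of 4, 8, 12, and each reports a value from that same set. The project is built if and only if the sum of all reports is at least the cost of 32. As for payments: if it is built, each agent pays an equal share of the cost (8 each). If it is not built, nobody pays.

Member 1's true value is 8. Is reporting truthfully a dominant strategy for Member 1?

Check each profile of the others' reports and compare truth against every alternative report.
Others report (4, 4, 4): truth gives 0, best alternative gives 0.
Others report (4, 4, 8): truth gives 0, best alternative gives 0.
Others report (4, 4, 12): truth gives 0, best alternative gives 0.
Others report (4, 8, 4): truth gives 0, best alternative gives 0.
Others report (4, 8, 8): truth gives 0, best alternative gives 0.
Others report (4, 8, 12): truth gives 0, best alternative gives 0.
(Remaining 21 profiles checked similarly; truth is weakly best in each.)
In every case the truthful report is at least as good as any alternative, so it is a dominant strategy.

Yes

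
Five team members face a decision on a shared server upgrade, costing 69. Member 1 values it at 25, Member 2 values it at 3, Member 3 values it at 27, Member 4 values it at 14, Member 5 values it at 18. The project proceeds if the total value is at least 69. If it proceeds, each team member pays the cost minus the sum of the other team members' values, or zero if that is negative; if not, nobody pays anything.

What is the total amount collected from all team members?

16

Total value 87 ≥ cost 69, so it is built.
Member 1: others sum to 62; max(0, 69 - 62) = 7.
Member 2: others sum to 84; max(0, 69 - 84) = 0.
Member 3: others sum to 60; max(0, 69 - 60) = 9.
Member 4: others sum to 73; max(0, 69 - 73) = 0.
Member 5: others sum to 69; max(0, 69 - 69) = 0.
Total collected = 7 + 0 + 9 + 0 + 0 = 16.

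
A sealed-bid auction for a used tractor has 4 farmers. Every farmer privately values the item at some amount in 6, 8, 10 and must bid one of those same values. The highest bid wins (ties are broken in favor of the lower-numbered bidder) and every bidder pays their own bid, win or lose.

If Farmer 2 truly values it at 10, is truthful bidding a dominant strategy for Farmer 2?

Consider the case where Farmer 1 bids 6, Farmer 3 bids 6 and Farmer 4 bids 6.
Truthful bid 10: wins, pays 10, utility 10 - 10 = 0.
Bid 8 instead: wins, pays 8, utility 10 - 8 = 2.
Since 2 > 0, bidding 8 is strictly better here, so truthful bidding is not dominant.

No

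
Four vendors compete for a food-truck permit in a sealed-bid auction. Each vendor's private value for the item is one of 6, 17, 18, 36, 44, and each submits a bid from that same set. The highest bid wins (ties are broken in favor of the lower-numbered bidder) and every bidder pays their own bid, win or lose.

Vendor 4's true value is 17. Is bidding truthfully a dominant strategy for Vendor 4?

Consider the case where Vendor 1 bids 6, Vendor 2 bids 6 and Vendor 3 bids 17.
Truthful bid 17: loses but pays 17, utility -17.
Bid 6 instead: loses but pays 6, utility -6.
Since -6 > -17, bidding 6 is strictly better here, so truthful bidding is not dominant.

No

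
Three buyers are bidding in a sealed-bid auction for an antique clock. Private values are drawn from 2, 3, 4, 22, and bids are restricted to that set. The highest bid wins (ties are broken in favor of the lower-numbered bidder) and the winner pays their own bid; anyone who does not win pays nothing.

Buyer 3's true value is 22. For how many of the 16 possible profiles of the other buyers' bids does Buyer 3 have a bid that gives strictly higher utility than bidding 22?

Others bid (2, 2): truth gives 0; bid 3 gives 19 > 0. Violating.
Others bid (2, 3): truth gives 0; bid 4 gives 18 > 0. Violating.
Others bid (3, 2): truth gives 0; bid 4 gives 18 > 0. Violating.
Others bid (3, 3): truth gives 0; bid 4 gives 18 > 0. Violating.
Others bid (2, 4): truth gives 0; no alternative beats it.
Others bid (2, 22): truth gives 0; no alternative beats it.
(Checking all 16 profiles: 4 have a profitable deviation, 12 do not.)

4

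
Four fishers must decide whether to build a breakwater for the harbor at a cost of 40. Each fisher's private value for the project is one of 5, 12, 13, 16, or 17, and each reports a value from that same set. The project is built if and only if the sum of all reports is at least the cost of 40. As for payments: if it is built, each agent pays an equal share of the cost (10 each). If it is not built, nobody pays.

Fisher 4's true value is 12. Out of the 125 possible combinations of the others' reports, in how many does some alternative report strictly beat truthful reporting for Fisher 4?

Others report (5, 5, 13): truth gives 0; report 17 gives 2 > 0. Violating.
Others report (5, 5, 16): truth gives 0; report 16 gives 2 > 0. Violating.
Others report (5, 5, 17): truth gives 0; report 13 gives 2 > 0. Violating.
Others report (5, 13, 5): truth gives 0; report 17 gives 2 > 0. Violating.
Others report (5, 5, 5): truth gives 0; no alternative beats it.
Others report (5, 5, 12): truth gives 0; no alternative beats it.
(Checking all 125 profiles: 9 have a profitable deviation, 116 do not.)

9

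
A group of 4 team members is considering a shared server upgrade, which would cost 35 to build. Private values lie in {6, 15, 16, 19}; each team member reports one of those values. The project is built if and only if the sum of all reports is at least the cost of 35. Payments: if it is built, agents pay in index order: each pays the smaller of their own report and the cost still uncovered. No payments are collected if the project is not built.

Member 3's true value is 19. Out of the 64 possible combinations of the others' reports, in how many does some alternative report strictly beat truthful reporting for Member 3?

23

Others report (6, 6, 15): truth gives 0; report 15 gives 4 > 0. Violating.
Others report (6, 6, 16): truth gives 0; report 15 gives 4 > 0. Violating.
Others report (6, 6, 19): truth gives 0; report 6 gives 13 > 0. Violating.
Others report (6, 15, 15): truth gives 5; report 6 gives 13 > 5. Violating.
Others report (6, 6, 6): truth gives 0; no alternative beats it.
Others report (6, 15, 6): truth gives 5; no alternative beats it.
(Checking all 64 profiles: 23 have a profitable deviation, 41 do not.)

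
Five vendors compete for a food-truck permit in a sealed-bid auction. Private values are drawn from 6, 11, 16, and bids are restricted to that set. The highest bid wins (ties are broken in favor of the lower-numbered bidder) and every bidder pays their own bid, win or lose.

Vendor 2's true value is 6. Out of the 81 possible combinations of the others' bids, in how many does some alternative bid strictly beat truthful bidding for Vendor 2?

8

Others bid (6, 6, 6, 6): truth gives -6; bid 11 gives -5 > -6. Violating.
Others bid (6, 6, 6, 11): truth gives -6; bid 11 gives -5 > -6. Violating.
Others bid (6, 6, 11, 6): truth gives -6; bid 11 gives -5 > -6. Violating.
Others bid (6, 6, 11, 11): truth gives -6; bid 11 gives -5 > -6. Violating.
Others bid (6, 6, 6, 16): truth gives -6; no alternative beats it.
Others bid (6, 6, 11, 16): truth gives -6; no alternative beats it.
(Checking all 81 profiles: 8 have a profitable deviation, 73 do not.)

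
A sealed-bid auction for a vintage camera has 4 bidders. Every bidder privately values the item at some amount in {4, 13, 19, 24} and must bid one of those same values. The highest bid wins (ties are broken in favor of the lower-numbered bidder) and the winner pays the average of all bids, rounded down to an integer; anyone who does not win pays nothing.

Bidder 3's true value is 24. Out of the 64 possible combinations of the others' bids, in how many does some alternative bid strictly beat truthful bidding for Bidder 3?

Others bid (4, 4, 4): truth gives 15; bid 13 gives 18 > 15. Violating.
Others bid (4, 4, 13): truth gives 13; bid 13 gives 16 > 13. Violating.
Others bid (4, 4, 19): truth gives 12; bid 19 gives 13 > 12. Violating.
Others bid (4, 13, 4): truth gives 13; bid 19 gives 14 > 13. Violating.
Others bid (4, 4, 24): truth gives 10; no alternative beats it.
Others bid (4, 13, 24): truth gives 8; no alternative beats it.
(Checking all 64 profiles: 12 have a profitable deviation, 52 do not.)

12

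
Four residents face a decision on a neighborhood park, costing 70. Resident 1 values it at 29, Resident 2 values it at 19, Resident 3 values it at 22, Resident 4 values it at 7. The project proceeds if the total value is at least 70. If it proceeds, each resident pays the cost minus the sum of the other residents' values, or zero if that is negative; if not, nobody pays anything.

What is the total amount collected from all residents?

Total value 77 ≥ cost 70, so it is built.
Resident 1: others sum to 48; max(0, 70 - 48) = 22.
Resident 2: others sum to 58; max(0, 70 - 58) = 12.
Resident 3: others sum to 55; max(0, 70 - 55) = 15.
Resident 4: others sum to 70; max(0, 70 - 70) = 0.
Total collected = 22 + 12 + 15 + 0 = 49.

49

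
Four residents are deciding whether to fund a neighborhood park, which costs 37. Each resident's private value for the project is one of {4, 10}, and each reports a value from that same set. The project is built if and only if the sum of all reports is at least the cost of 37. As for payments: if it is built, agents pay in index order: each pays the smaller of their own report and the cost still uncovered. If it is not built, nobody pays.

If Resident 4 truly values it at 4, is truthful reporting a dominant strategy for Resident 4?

Check each profile of the others' reports and compare truth against every alternative report.
Others report (10, 10, 10): truth gives 0, best alternative gives -3.
Others report (4, 4, 4): truth gives 0, best alternative gives 0.
Others report (4, 4, 10): truth gives 0, best alternative gives 0.
Others report (4, 10, 4): truth gives 0, best alternative gives 0.
Others report (4, 10, 10): truth gives 0, best alternative gives 0.
Others report (10, 4, 4): truth gives 0, best alternative gives 0.
(Remaining 2 profiles checked similarly; truth is weakly best in each.)
In every case the truthful report is at least as good as any alternative, so it is a dominant strategy.

Yes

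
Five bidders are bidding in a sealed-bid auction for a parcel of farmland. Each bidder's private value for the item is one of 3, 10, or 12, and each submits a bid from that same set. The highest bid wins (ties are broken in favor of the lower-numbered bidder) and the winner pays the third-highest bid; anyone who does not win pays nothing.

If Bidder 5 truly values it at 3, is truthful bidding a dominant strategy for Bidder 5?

Yes

Check each profile of the others' bids and compare truth against every alternative bid.
Others bid (3, 3, 3, 3): truth gives 0, best alternative gives 0.
Others bid (3, 3, 3, 10): truth gives 0, best alternative gives 0.
Others bid (3, 3, 3, 12): truth gives 0, best alternative gives 0.
Others bid (3, 3, 10, 3): truth gives 0, best alternative gives 0.
Others bid (3, 3, 10, 10): truth gives 0, best alternative gives 0.
Others bid (3, 3, 10, 12): truth gives 0, best alternative gives 0.
(Remaining 75 profiles checked similarly; truth is weakly best in each.)
In every case the truthful bid is at least as good as any alternative, so it is a dominant strategy.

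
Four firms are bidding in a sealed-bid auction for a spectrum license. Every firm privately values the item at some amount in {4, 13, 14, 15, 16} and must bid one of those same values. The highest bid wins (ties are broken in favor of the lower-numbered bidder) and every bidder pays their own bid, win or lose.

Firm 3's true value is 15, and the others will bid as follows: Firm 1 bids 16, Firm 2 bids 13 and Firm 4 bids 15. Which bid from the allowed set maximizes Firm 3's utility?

4

Bid 4: loses but pays 4, utility -4.
Bid 13: loses but pays 13, utility -13.
Bid 14: loses but pays 14, utility -14.
Bid 15: loses but pays 15, utility -15.
Bid 16: loses but pays 16, utility -16.
The best choice is 4 with utility -4.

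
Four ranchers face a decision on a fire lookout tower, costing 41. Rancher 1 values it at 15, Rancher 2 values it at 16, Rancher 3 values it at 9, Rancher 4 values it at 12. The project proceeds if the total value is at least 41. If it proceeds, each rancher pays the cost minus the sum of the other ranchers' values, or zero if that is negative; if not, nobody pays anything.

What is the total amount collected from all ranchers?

10

Total value 52 ≥ cost 41, so it is built.
Rancher 1: others sum to 37; max(0, 41 - 37) = 4.
Rancher 2: others sum to 36; max(0, 41 - 36) = 5.
Rancher 3: others sum to 43; max(0, 41 - 43) = 0.
Rancher 4: others sum to 40; max(0, 41 - 40) = 1.
Total collected = 4 + 5 + 0 + 1 = 10.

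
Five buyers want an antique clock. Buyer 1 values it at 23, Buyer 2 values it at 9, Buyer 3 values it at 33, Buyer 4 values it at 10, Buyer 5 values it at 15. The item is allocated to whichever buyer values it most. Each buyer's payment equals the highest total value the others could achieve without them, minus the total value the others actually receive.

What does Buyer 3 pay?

Buyer 3 has the highest value and receives the item.
Without Buyer 3, the item would go to the next-highest value, 23, so the others could achieve 23.
With Buyer 3 present and winning, the others receive nothing, so their total is 0.
Payment = 23 - 0 = 23.

23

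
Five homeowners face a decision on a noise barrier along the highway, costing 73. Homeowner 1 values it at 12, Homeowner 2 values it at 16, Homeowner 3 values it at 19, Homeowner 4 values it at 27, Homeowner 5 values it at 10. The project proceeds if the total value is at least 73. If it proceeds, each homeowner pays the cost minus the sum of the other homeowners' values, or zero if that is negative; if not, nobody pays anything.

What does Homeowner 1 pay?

Total value 84 ≥ cost 73, so the project is built.
The other homeowners' values sum to 72.
Cost minus that sum is 73 - 72 = 1.

1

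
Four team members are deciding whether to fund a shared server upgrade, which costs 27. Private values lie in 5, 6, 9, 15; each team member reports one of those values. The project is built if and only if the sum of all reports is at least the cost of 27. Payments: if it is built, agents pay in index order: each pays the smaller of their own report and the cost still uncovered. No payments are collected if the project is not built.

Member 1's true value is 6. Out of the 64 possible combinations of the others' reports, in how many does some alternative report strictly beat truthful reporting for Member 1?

44

Others report (5, 5, 15): truth gives 0; report 5 gives 1 > 0. Violating.
Others report (5, 6, 15): truth gives 0; report 5 gives 1 > 0. Violating.
Others report (5, 9, 9): truth gives 0; report 5 gives 1 > 0. Violating.
Others report (5, 9, 15): truth gives 0; report 5 gives 1 > 0. Violating.
Others report (5, 5, 5): truth gives 0; no alternative beats it.
Others report (5, 5, 6): truth gives 0; no alternative beats it.
(Checking all 64 profiles: 44 have a profitable deviation, 20 do not.)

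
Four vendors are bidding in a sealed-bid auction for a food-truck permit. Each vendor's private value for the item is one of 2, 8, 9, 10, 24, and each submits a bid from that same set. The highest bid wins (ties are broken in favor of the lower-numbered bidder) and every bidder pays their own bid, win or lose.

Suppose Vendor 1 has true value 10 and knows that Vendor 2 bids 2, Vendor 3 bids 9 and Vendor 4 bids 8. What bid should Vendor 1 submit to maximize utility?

9

Bid 2: loses but pays 2, utility -2.
Bid 8: loses but pays 8, utility -8.
Bid 9: wins, pays 9, utility 10 - 9 = 1.
Bid 10: wins, pays 10, utility 10 - 10 = 0.
Bid 24: wins, pays 24, utility 10 - 24 = -14.
The best choice is 9 with utility 1.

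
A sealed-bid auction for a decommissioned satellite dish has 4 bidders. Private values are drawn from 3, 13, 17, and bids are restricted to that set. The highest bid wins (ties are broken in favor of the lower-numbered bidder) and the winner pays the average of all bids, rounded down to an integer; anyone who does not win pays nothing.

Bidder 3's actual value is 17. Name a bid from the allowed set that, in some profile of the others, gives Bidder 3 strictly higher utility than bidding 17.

13

Suppose Bidder 1 bids 3, Bidder 2 bids 3 and Bidder 4 bids 3.
Bid 17: wins, pays 6, utility 17 - 6 = 11.
Bid 13: wins, pays 5, utility 17 - 5 = 12.
So bidding 13 beats truth here (12 > 11).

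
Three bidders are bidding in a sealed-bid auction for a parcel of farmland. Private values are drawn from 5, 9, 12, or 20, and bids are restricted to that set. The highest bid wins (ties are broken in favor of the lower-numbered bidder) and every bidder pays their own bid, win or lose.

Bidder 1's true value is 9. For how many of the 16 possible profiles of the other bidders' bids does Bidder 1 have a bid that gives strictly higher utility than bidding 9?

Others bid (5, 5): truth gives 0; bid 5 gives 4 > 0. Violating.
Others bid (5, 12): truth gives -9; bid 12 gives -3 > -9. Violating.
Others bid (5, 20): truth gives -9; bid 5 gives -5 > -9. Violating.
Others bid (9, 12): truth gives -9; bid 12 gives -3 > -9. Violating.
Others bid (5, 9): truth gives 0; no alternative beats it.
Others bid (9, 5): truth gives 0; no alternative beats it.
(Checking all 16 profiles: 13 have a profitable deviation, 3 do not.)

13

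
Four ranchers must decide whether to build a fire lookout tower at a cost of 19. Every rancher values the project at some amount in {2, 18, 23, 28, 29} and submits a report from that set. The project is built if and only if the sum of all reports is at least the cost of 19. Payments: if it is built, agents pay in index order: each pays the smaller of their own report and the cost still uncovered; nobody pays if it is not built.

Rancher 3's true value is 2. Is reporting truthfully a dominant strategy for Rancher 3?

Yes

Check each profile of the others' reports and compare truth against every alternative report.
Others report (2, 2, 2): truth gives 0, best alternative gives -13.
Others report (2, 2, 18): truth gives 0, best alternative gives -13.
Others report (2, 2, 23): truth gives 0, best alternative gives -13.
Others report (2, 2, 28): truth gives 0, best alternative gives -13.
Others report (2, 2, 29): truth gives 0, best alternative gives -13.
Others report (2, 18, 2): truth gives 2, best alternative gives 2.
(Remaining 119 profiles checked similarly; truth is weakly best in each.)
In every case the truthful report is at least as good as any alternative, so it is a dominant strategy.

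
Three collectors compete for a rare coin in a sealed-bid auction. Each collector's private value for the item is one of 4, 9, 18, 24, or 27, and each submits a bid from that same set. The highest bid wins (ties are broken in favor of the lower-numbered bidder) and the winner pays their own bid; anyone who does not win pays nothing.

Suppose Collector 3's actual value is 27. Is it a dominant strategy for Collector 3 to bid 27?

No

Consider the case where Collector 1 bids 4 and Collector 2 bids 4.
Truthful bid 27: wins, pays 27, utility 27 - 27 = 0.
Bid 9 instead: wins, pays 9, utility 27 - 9 = 18.
Since 18 > 0, bidding 9 is strictly better here, so truthful bidding is not dominant.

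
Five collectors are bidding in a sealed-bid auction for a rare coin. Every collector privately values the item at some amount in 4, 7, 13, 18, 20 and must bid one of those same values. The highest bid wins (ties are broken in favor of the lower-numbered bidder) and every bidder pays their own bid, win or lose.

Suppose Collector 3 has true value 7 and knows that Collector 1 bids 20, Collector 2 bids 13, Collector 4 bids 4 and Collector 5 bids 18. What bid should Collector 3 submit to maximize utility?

Bid 4: loses but pays 4, utility -4.
Bid 7: loses but pays 7, utility -7.
Bid 13: loses but pays 13, utility -13.
Bid 18: loses but pays 18, utility -18.
Bid 20: loses but pays 20, utility -20.
The best choice is 4 with utility -4.

4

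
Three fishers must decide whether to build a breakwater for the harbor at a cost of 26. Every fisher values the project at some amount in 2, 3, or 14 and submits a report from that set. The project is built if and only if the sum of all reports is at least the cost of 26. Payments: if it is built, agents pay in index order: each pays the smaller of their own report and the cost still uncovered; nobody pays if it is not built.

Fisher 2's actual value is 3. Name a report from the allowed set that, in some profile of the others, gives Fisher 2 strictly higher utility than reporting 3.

2

Suppose Fisher 1 reports 14 and Fisher 3 reports 14.
Report 3: project built, pays 3, utility 3 - 3 = 0.
Report 2: project built, pays 2, utility 3 - 2 = 1.
So reporting 2 beats truth here (1 > 0).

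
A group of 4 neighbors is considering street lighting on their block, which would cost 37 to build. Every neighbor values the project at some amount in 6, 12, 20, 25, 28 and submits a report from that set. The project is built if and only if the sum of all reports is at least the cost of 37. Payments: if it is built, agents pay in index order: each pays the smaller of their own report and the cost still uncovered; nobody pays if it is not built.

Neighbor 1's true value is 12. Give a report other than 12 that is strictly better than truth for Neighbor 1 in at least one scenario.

6

Suppose Neighbor 2 reports 6, Neighbor 3 reports 6 and Neighbor 4 reports 20.
Report 12: project built, pays 12, utility 12 - 12 = 0.
Report 6: project built, pays 6, utility 12 - 6 = 6.
So reporting 6 beats truth here (6 > 0).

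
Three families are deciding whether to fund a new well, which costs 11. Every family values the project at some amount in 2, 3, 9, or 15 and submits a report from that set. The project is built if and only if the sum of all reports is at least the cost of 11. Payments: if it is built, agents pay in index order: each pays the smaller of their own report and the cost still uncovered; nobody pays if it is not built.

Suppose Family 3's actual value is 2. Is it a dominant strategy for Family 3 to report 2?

Check each profile of the others' reports and compare truth against every alternative report.
Others report (2, 9): truth gives 2, best alternative gives 2.
Others report (2, 15): truth gives 2, best alternative gives 2.
Others report (3, 9): truth gives 2, best alternative gives 2.
Others report (3, 15): truth gives 2, best alternative gives 2.
Others report (9, 2): truth gives 2, best alternative gives 2.
Others report (9, 3): truth gives 2, best alternative gives 2.
(Remaining 10 profiles checked similarly; truth is weakly best in each.)
In every case the truthful report is at least as good as any alternative, so it is a dominant strategy.

Yes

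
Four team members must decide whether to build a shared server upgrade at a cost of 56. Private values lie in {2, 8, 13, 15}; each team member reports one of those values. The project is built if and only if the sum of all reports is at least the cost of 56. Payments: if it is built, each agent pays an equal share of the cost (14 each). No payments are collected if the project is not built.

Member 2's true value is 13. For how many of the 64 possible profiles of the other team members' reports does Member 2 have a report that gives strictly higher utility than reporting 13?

4

Others report (13, 15, 15): truth gives -1; report 2 gives 0 > -1. Violating.
Others report (15, 13, 15): truth gives -1; report 2 gives 0 > -1. Violating.
Others report (15, 15, 13): truth gives -1; report 2 gives 0 > -1. Violating.
Others report (15, 15, 15): truth gives -1; report 2 gives 0 > -1. Violating.
Others report (2, 2, 2): truth gives 0; no alternative beats it.
Others report (2, 2, 8): truth gives 0; no alternative beats it.
(Checking all 64 profiles: 4 have a profitable deviation, 60 do not.)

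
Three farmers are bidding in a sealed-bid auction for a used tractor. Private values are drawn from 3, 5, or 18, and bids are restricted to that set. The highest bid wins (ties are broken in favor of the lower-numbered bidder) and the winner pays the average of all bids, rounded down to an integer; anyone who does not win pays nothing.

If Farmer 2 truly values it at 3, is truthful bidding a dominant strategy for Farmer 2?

Yes

Check each profile of the others' bids and compare truth against every alternative bid.
Others bid (3, 5): truth gives 0, best alternative gives -1.
Others bid (3, 3): truth gives 0, best alternative gives 0.
Others bid (3, 18): truth gives 0, best alternative gives 0.
Others bid (5, 3): truth gives 0, best alternative gives 0.
Others bid (5, 5): truth gives 0, best alternative gives 0.
Others bid (5, 18): truth gives 0, best alternative gives 0.
(Remaining 3 profiles checked similarly; truth is weakly best in each.)
In every case the truthful bid is at least as good as any alternative, so it is a dominant strategy.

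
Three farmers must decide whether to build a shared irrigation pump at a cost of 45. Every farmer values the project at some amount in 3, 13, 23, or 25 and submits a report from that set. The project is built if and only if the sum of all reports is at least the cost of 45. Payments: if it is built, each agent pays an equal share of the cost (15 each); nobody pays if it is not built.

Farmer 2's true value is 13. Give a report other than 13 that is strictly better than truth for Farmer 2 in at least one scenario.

3

Suppose Farmer 1 reports 13 and Farmer 3 reports 23.
Report 13: project built, pays 15, utility 13 - 15 = -2.
Report 3: project not built, utility 0.
So reporting 3 beats truth here (0 > -2).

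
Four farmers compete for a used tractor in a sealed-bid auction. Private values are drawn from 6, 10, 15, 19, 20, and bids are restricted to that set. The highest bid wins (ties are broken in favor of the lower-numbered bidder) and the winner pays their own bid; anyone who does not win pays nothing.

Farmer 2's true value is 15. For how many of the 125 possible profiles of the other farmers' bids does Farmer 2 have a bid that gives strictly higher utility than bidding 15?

4

Others bid (6, 6, 6): truth gives 0; bid 10 gives 5 > 0. Violating.
Others bid (6, 6, 10): truth gives 0; bid 10 gives 5 > 0. Violating.
Others bid (6, 10, 6): truth gives 0; bid 10 gives 5 > 0. Violating.
Others bid (6, 10, 10): truth gives 0; bid 10 gives 5 > 0. Violating.
Others bid (6, 6, 15): truth gives 0; no alternative beats it.
Others bid (6, 6, 19): truth gives 0; no alternative beats it.
(Checking all 125 profiles: 4 have a profitable deviation, 121 do not.)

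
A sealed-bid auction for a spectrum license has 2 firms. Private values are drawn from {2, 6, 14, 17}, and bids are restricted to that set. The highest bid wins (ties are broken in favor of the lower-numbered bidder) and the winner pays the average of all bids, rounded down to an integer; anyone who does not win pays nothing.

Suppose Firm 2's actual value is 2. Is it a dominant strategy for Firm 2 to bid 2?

Check each profile of the others' bids and compare truth against every alternative bid.
Others bid (2): truth gives 0, best alternative gives -2.
Others bid (6): truth gives 0, best alternative gives 0.
Others bid (14): truth gives 0, best alternative gives 0.
Others bid (17): truth gives 0, best alternative gives 0.
In every case the truthful bid is at least as good as any alternative, so it is a dominant strategy.

Yes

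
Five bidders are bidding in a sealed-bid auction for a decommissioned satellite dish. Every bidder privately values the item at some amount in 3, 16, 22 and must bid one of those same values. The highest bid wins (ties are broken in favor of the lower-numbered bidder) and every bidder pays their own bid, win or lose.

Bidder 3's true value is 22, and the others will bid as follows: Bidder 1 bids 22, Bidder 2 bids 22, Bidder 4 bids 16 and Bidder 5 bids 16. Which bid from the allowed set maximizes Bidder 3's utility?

Bid 3: loses but pays 3, utility -3.
Bid 16: loses but pays 16, utility -16.
Bid 22: loses but pays 22, utility -22.
The best choice is 3 with utility -3.

3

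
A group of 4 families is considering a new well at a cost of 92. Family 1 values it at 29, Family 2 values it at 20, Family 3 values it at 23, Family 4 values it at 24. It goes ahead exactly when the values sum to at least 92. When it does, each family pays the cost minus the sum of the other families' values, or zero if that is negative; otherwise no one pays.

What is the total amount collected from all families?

80

Total value 96 ≥ cost 92, so it is built.
Family 1: others sum to 67; max(0, 92 - 67) = 25.
Family 2: others sum to 76; max(0, 92 - 76) = 16.
Family 3: others sum to 73; max(0, 92 - 73) = 19.
Family 4: others sum to 72; max(0, 92 - 72) = 20.
Total collected = 25 + 16 + 19 + 20 = 80.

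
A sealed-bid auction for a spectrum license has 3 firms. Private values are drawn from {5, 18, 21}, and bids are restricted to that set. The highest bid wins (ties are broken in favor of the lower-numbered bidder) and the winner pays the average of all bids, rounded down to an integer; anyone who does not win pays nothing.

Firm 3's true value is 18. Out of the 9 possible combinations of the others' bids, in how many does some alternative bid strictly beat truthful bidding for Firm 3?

2

Others bid (5, 18): truth gives 0; bid 21 gives 4 > 0. Violating.
Others bid (18, 5): truth gives 0; bid 21 gives 4 > 0. Violating.
Others bid (5, 5): truth gives 9; no alternative beats it.
Others bid (5, 21): truth gives 0; no alternative beats it.
(Checking all 9 profiles: 2 have a profitable deviation, 7 do not.)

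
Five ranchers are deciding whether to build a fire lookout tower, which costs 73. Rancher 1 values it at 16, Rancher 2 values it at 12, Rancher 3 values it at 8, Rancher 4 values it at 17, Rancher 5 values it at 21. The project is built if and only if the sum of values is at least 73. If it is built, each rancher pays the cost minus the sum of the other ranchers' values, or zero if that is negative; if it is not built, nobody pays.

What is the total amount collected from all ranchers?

Total value 74 ≥ cost 73, so it is built.
Rancher 1: others sum to 58; max(0, 73 - 58) = 15.
Rancher 2: others sum to 62; max(0, 73 - 62) = 11.
Rancher 3: others sum to 66; max(0, 73 - 66) = 7.
Rancher 4: others sum to 57; max(0, 73 - 57) = 16.
Rancher 5: others sum to 53; max(0, 73 - 53) = 20.
Total collected = 15 + 11 + 7 + 16 + 20 = 69.

69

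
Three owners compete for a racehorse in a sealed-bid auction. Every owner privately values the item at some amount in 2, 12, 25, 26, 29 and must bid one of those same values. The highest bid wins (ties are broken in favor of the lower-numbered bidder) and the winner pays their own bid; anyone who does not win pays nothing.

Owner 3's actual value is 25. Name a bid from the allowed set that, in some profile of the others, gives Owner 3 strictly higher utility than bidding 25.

12

Suppose Owner 1 bids 2 and Owner 2 bids 2.
Bid 25: wins, pays 25, utility 25 - 25 = 0.
Bid 12: wins, pays 12, utility 25 - 12 = 13.
So bidding 12 beats truth here (13 > 0).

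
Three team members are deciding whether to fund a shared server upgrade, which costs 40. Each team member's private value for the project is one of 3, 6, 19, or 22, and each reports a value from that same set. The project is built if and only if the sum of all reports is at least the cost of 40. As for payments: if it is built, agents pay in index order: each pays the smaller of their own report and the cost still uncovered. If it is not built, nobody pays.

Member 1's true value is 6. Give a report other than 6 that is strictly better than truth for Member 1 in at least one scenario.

Suppose Member 2 reports 19 and Member 3 reports 19.
Report 6: project built, pays 6, utility 6 - 6 = 0.
Report 3: project built, pays 3, utility 6 - 3 = 3.
So reporting 3 beats truth here (3 > 0).

3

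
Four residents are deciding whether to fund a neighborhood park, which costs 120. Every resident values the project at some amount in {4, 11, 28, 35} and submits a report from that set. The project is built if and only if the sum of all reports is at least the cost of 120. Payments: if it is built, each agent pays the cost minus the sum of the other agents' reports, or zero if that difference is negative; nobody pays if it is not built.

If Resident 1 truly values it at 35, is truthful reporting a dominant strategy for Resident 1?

Yes

Check each profile of the others' reports and compare truth against every alternative report.
Others report (28, 28, 35): truth gives 6, best alternative gives 0.
Others report (28, 35, 28): truth gives 6, best alternative gives 0.
Others report (35, 28, 28): truth gives 6, best alternative gives 0.
Others report (35, 35, 35): truth gives 20, best alternative gives 20.
Others report (28, 35, 35): truth gives 13, best alternative gives 13.
Others report (35, 28, 35): truth gives 13, best alternative gives 13.
(Remaining 58 profiles checked similarly; truth is weakly best in each.)
In every case the truthful report is at least as good as any alternative, so it is a dominant strategy.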